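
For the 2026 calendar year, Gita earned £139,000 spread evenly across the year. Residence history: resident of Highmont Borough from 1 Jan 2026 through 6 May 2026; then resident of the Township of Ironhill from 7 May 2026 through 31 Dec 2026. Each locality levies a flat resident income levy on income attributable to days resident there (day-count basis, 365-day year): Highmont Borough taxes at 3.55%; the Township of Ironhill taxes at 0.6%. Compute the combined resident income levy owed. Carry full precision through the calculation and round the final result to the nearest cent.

£2,249.52

Highmont Borough, 1 Jan – 6 May 2026: 126 days → £139,000 × 3.55% × 126/365 = £1,703.4164
The Township of Ironhill, 7 May – 31 Dec 2026: 239 days → £139,000 × 0.6% × 239/365 = £546.0986
Total = £2,249.5151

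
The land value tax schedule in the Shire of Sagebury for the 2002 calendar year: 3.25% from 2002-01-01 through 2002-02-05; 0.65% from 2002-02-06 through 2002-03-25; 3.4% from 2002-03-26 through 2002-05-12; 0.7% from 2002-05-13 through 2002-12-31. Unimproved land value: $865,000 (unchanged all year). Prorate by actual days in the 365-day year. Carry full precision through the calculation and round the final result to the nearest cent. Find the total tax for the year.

2002-01-01 to 2002-02-05: 36 days at 3.25% → $865,000 × 3.25% × 36/365 = $2,772.7397
2002-02-06 to 2002-03-25: 48 days at 0.65% → $865,000 × 0.65% × 48/365 = $739.3973
2002-03-26 to 2002-05-12: 48 days at 3.4% → $865,000 × 3.4% × 48/365 = $3,867.6164
2002-05-13 to 2002-12-31: 233 days at 0.7% → $865,000 × 0.7% × 233/365 = $3,865.2466
Total = $11,245.0000

$11,245.00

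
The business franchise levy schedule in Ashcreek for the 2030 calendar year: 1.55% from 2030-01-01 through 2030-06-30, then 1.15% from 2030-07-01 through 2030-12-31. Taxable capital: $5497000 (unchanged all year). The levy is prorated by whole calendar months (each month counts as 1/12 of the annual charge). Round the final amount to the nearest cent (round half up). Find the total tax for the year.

$74209.50

2030-01-01 to 2030-06-30: 6 months at 1.55% → $5497000 × 1.55% × 6/12 = $42601.7500
2030-07-01 to 2030-12-31: 6 months at 1.15% → $5497000 × 1.15% × 6/12 = $31607.7500
Total = $74209.5000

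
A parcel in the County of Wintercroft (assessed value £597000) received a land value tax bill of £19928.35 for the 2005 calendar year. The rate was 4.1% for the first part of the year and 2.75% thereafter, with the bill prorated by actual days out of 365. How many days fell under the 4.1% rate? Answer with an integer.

159 days

Let d = days at the first rate; then 365 − d days at the second rate.
£597000 × [4.1%·d + 2.75%·(365−d)] / 365 = £19928.35
Solving gives d = 159, so the new rate took effect on June 9, 2005.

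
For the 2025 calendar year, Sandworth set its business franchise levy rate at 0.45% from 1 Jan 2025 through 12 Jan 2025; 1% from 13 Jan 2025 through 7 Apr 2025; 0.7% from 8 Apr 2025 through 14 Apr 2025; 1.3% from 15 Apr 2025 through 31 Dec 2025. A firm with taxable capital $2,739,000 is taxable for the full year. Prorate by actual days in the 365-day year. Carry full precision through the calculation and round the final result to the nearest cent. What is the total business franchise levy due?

$32,612.86

1 Jan – 12 Jan 2025: 12 days at 0.45% → $2,739,000 × 0.45% × 12/365 = $405.2219
13 Jan – 7 Apr 2025: 85 days at 1% → $2,739,000 × 1% × 85/365 = $6,378.4932
8 Apr – 14 Apr 2025: 7 days at 0.7% → $2,739,000 × 0.7% × 7/365 = $367.7014
15 Apr – 31 Dec 2025: 261 days at 1.3% → $2,739,000 × 1.3% × 261/365 = $25,461.4438
Total = $32,612.8603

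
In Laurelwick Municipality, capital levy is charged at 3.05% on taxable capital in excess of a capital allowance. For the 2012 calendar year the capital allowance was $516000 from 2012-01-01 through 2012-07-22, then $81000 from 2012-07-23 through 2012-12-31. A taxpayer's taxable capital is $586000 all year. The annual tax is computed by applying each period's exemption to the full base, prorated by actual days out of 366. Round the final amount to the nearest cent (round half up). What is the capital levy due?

$8007.50

2012-01-01 to 2012-07-22: 204 days, exemption $516000 → ($586000 − $516000) × 3.05% × 204/366 = $1190.0000
2012-07-23 to 2012-12-31: 162 days, exemption $81000 → ($586000 − $81000) × 3.05% × 162/366 = $6817.5000
Total = $8007.5000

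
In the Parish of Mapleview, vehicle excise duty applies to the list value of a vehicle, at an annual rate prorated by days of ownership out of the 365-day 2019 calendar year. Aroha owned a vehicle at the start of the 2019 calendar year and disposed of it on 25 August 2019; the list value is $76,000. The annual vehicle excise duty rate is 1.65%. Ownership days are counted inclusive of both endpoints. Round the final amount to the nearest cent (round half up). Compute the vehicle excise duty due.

$814.24

Days held (1 January – 25 August 2019): 237 out of 365
Tax = $76,000 × 1.65% × 237/365 = $814.2411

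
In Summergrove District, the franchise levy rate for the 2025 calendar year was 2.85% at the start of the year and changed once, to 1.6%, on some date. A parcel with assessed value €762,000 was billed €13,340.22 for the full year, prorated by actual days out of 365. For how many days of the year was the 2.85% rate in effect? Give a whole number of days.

44 days

Let d = days at the first rate; then 365 − d days at the second rate.
€762,000 × [2.85%·d + 1.6%·(365−d)] / 365 = €13,340.22
Solving gives d = 44, so the new rate took effect on 14 Feb 2025.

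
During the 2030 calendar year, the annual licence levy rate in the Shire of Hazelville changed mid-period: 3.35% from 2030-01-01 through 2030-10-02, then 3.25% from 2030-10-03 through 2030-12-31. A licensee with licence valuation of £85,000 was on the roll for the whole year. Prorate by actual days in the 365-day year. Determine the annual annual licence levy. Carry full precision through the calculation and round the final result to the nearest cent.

2030-01-01 to 2030-10-02: 275 days at 3.35% → £85,000 × 3.35% × 275/365 = £2,145.3767
2030-10-03 to 2030-12-31: 90 days at 3.25% → £85,000 × 3.25% × 90/365 = £681.1644
Total = £2,826.5411

£2,826.54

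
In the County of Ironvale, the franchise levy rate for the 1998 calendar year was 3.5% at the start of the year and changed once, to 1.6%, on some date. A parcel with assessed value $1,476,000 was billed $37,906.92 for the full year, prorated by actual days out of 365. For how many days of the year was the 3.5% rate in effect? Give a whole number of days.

186 days

Let d = days at the first rate; then 365 − d days at the second rate.
$1,476,000 × [3.5%·d + 1.6%·(365−d)] / 365 = $37,906.92
Solving gives d = 186, so the new rate took effect on July 6, 1998.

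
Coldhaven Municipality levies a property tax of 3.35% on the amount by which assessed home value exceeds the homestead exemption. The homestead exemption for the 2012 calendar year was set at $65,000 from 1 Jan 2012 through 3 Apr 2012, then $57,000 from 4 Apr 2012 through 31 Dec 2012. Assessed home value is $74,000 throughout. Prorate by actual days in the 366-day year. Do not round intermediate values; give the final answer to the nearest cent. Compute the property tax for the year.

1 Jan – 3 Apr 2012: 94 days, exemption $65,000 → ($74,000 − $65,000) × 3.35% × 94/366 = $77.4344
4 Apr – 31 Dec 2012: 272 days, exemption $57,000 → ($74,000 − $57,000) × 3.35% × 272/366 = $423.2350
Total = $500.6694

$500.67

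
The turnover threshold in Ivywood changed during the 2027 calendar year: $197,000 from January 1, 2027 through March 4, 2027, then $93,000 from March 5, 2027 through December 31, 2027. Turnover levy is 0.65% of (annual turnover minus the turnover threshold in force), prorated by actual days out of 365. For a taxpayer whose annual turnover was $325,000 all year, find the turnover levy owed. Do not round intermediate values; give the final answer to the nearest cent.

January 1 – March 4, 2027: 63 days, exemption $197,000 → ($325,000 − $197,000) × 0.65% × 63/365 = $143.6055
March 5 – December 31, 2027: 302 days, exemption $93,000 → ($325,000 − $93,000) × 0.65% × 302/365 = $1,247.7151
Total = $1,391.3205

$1,391.32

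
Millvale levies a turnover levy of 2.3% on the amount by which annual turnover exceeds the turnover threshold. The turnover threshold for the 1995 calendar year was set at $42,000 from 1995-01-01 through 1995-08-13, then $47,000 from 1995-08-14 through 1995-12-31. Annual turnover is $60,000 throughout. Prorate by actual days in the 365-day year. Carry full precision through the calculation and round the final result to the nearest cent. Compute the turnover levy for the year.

1995-01-01 to 1995-08-13: 225 days, exemption $42,000 → ($60,000 − $42,000) × 2.3% × 225/365 = $255.2055
1995-08-14 to 1995-12-31: 140 days, exemption $47,000 → ($60,000 − $47,000) × 2.3% × 140/365 = $114.6849
Total = $369.8904

$369.89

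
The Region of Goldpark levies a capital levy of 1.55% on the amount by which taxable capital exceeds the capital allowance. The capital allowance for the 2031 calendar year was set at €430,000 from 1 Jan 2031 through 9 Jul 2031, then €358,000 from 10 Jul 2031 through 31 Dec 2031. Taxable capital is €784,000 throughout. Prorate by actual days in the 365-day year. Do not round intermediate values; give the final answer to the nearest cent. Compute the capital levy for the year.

€6,022.07

1 Jan – 9 Jul 2031: 190 days, exemption €430,000 → (€784,000 − €430,000) × 1.55% × 190/365 = €2,856.2466
10 Jul – 31 Dec 2031: 175 days, exemption €358,000 → (€784,000 − €358,000) × 1.55% × 175/365 = €3,165.8219
Total = €6,022.0685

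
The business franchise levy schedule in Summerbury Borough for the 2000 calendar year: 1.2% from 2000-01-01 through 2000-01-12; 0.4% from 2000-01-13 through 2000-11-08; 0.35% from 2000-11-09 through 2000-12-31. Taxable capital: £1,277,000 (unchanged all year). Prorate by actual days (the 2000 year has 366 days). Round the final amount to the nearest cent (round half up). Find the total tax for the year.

2000-01-01 to 2000-01-12: 12 days at 1.2% → £1,277,000 × 1.2% × 12/366 = £502.4262
2000-01-13 to 2000-11-08: 301 days at 0.4% → £1,277,000 × 0.4% × 301/366 = £4,200.8415
2000-11-09 to 2000-12-31: 53 days at 0.35% → £1,277,000 × 0.35% × 53/366 = £647.2227
Total = £5,350.4904

£5,350.49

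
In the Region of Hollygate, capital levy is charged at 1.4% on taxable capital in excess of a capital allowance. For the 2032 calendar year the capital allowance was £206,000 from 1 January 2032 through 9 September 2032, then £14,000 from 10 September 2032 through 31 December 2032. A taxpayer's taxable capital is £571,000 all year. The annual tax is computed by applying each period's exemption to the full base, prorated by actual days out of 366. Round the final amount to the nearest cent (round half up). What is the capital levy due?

1 January – 9 September 2032: 253 days, exemption £206,000 → (£571,000 − £206,000) × 1.4% × 253/366 = £3,532.3224
10 September – 31 December 2032: 113 days, exemption £14,000 → (£571,000 − £14,000) × 1.4% × 113/366 = £2,407.5792
Total = £5,939.9016

£5,939.90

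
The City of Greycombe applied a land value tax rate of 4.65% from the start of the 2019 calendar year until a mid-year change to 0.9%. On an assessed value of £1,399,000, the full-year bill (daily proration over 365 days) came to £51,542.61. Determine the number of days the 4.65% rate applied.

271 days

Let d = days at the first rate; then 365 − d days at the second rate.
£1,399,000 × [4.65%·d + 0.9%·(365−d)] / 365 = £51,542.61
Solving gives d = 271, so the new rate took effect on 29 September 2019.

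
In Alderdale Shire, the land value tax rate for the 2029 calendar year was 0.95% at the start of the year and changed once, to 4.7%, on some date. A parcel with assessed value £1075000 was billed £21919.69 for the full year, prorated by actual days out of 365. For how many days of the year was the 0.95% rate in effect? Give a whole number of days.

Let d = days at the first rate; then 365 − d days at the second rate.
£1075000 × [0.95%·d + 4.7%·(365−d)] / 365 = £21919.69
Solving gives d = 259, so the new rate took effect on 17 Sep 2029.

259 days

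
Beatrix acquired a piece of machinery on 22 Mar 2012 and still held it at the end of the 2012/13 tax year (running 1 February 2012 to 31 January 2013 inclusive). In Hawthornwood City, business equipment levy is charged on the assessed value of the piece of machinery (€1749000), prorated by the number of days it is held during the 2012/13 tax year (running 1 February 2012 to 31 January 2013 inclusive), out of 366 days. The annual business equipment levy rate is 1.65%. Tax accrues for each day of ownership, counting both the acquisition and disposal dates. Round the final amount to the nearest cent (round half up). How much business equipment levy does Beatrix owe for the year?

Days held (22 Mar 2012 – 31 Jan 2013): 316 out of 366
Tax = €1749000 × 1.65% × 316/366 = €24916.0820

€24916.08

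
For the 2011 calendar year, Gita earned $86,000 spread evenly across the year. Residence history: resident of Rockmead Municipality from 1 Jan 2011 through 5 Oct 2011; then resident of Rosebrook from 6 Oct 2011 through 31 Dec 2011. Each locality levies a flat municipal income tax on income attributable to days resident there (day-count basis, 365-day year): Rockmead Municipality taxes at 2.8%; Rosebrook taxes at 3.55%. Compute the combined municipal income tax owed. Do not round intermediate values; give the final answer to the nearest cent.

$2,561.74

Rockmead Municipality, 1 Jan – 5 Oct 2011: 278 days → $86,000 × 2.8% × 278/365 = $1,834.0384
Rosebrook, 6 Oct – 31 Dec 2011: 87 days → $86,000 × 3.55% × 87/365 = $727.7014
Total = $2,561.7397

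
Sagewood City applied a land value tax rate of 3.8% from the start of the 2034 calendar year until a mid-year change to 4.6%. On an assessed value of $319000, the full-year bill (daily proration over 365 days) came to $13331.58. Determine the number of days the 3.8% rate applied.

192 days

Let d = days at the first rate; then 365 − d days at the second rate.
$319000 × [3.8%·d + 4.6%·(365−d)] / 365 = $13331.58
Solving gives d = 192, so the new rate took effect on 12 July 2034.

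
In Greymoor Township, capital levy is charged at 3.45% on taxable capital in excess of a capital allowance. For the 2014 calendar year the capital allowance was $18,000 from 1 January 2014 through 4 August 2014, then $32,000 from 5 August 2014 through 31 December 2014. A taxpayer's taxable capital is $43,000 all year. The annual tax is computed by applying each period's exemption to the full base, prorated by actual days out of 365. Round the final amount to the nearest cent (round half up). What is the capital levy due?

$665.33

1 January – 4 August 2014: 216 days, exemption $18,000 → ($43,000 − $18,000) × 3.45% × 216/365 = $510.4110
5 August – 31 December 2014: 149 days, exemption $32,000 → ($43,000 − $32,000) × 3.45% × 149/365 = $154.9192
Total = $665.3301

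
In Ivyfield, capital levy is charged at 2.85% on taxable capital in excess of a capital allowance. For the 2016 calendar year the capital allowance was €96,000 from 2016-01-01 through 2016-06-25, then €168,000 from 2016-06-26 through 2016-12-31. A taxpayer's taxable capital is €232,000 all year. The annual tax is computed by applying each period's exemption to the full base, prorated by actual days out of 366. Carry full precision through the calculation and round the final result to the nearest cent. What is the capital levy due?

€2,816.36

2016-01-01 to 2016-06-25: 177 days, exemption €96,000 → (€232,000 − €96,000) × 2.85% × 177/366 = €1,874.4590
2016-06-26 to 2016-12-31: 189 days, exemption €168,000 → (€232,000 − €168,000) × 2.85% × 189/366 = €941.9016
Total = €2,816.3607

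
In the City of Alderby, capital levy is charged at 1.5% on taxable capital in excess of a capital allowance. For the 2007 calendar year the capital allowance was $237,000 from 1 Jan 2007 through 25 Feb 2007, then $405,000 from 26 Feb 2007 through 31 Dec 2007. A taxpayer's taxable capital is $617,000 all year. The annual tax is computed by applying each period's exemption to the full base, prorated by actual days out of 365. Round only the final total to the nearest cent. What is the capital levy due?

$3,566.63

1 Jan – 25 Feb 2007: 56 days, exemption $237,000 → ($617,000 − $237,000) × 1.5% × 56/365 = $874.5205
26 Feb – 31 Dec 2007: 309 days, exemption $405,000 → ($617,000 − $405,000) × 1.5% × 309/365 = $2,692.1096
Total = $3,566.6301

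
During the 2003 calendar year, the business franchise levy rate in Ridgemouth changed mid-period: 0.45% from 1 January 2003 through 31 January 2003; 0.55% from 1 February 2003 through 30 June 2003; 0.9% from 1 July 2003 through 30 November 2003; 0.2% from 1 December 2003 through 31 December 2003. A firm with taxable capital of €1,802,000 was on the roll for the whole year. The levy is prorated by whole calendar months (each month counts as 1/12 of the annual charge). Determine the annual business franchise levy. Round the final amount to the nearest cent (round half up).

1 January – 31 January 2003: 1 month at 0.45% → €1,802,000 × 0.45% × 1/12 = €675.7500
1 February – 30 June 2003: 5 months at 0.55% → €1,802,000 × 0.55% × 5/12 = €4,129.5833
1 July – 30 November 2003: 5 months at 0.9% → €1,802,000 × 0.9% × 5/12 = €6,757.5000
1 December – 31 December 2003: 1 month at 0.2% → €1,802,000 × 0.2% × 1/12 = €300.3333
Total = €11,863.1667

€11,863.17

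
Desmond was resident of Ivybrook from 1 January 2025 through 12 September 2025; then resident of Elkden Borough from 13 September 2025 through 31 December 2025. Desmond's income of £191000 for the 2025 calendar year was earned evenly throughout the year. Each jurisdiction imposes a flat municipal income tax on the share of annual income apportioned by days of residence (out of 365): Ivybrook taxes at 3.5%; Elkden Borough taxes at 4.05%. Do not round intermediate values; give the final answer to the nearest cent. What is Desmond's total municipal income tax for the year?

Ivybrook, 1 January – 12 September 2025: 255 days → £191000 × 3.5% × 255/365 = £4670.3425
Elkden Borough, 13 September – 31 December 2025: 110 days → £191000 × 4.05% × 110/365 = £2331.2466
Total = £7001.5890

£7001.59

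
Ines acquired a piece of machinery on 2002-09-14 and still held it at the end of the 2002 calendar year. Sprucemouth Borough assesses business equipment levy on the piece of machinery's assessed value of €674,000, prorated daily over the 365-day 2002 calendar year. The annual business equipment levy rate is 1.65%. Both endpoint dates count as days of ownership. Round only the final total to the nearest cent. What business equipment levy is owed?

Days held (2002-09-14 to 2002-12-31): 109 out of 365
Tax = €674,000 × 1.65% × 109/365 = €3,321.0658

€3,321.07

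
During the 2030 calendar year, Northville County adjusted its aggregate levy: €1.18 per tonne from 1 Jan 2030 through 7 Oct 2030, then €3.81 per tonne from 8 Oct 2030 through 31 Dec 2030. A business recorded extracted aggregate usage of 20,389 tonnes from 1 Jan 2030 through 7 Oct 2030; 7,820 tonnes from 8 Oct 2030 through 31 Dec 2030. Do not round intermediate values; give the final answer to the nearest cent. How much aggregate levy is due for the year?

€53,853.22

1 Jan – 7 Oct 2030: 20,389 tonnes at €1.18/tonne → €24,059.02
8 Oct – 31 Dec 2030: 7,820 tonnes at €3.81/tonne → €29,794.20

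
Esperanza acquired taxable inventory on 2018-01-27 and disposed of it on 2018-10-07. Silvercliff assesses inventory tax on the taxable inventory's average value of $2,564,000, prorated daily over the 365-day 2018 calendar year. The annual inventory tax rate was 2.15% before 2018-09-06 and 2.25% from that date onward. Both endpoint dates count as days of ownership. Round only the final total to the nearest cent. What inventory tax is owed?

2018-01-27 to 2018-09-05: 222 days at 2.15% → $2,564,000 × 2.15% × 222/365 = $33,528.6904
2018-09-06 to 2018-10-07: 32 days at 2.25% → $2,564,000 × 2.25% × 32/365 = $5,057.7534
Total = $38,586.4438

$38,586.44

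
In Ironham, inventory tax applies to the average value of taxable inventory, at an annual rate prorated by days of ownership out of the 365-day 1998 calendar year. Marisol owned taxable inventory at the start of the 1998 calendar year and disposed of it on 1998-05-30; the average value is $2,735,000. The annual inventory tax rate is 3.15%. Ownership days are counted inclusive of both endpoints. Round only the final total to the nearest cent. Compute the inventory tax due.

Days held (1998-01-01 to 1998-05-30): 150 out of 365
Tax = $2,735,000 × 3.15% × 150/365 = $35,405.1370

$35,405.14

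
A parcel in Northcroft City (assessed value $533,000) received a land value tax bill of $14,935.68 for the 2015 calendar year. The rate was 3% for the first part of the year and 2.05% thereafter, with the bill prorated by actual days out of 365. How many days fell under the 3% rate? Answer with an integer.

Let d = days at the first rate; then 365 − d days at the second rate.
$533,000 × [3%·d + 2.05%·(365−d)] / 365 = $14,935.68
Solving gives d = 289, so the new rate took effect on October 17, 2015.

289 days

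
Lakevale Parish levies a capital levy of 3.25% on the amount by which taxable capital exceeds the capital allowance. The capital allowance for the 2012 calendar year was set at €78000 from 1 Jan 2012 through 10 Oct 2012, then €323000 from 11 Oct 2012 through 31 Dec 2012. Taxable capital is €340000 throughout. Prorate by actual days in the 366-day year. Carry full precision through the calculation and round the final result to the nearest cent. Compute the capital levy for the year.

€6731.05

1 Jan – 10 Oct 2012: 284 days, exemption €78000 → (€340000 − €78000) × 3.25% × 284/366 = €6607.2678
11 Oct – 31 Dec 2012: 82 days, exemption €323000 → (€340000 − €323000) × 3.25% × 82/366 = €123.7842
Total = €6731.0519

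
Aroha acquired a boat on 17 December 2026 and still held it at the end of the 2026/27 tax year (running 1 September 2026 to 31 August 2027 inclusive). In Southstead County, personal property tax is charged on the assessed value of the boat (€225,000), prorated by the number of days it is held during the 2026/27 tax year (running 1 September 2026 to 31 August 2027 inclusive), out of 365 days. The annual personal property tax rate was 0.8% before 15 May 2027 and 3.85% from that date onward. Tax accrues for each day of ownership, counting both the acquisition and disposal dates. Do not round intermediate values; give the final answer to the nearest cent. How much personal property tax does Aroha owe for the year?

€3,321.68

17 December 2026 – 14 May 2027: 149 days at 0.8% → €225,000 × 0.8% × 149/365 = €734.7945
15 May – 31 August 2027: 109 days at 3.85% → €225,000 × 3.85% × 109/365 = €2,586.8836
Total = €3,321.6781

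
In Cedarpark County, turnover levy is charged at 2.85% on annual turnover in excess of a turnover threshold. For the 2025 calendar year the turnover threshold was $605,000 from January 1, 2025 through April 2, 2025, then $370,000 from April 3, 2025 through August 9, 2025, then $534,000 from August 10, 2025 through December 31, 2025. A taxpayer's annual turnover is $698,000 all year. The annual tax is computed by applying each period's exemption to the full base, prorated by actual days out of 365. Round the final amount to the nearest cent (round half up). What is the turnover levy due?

$5,815.87

January 1 – April 2, 2025: 92 days, exemption $605,000 → ($698,000 − $605,000) × 2.85% × 92/365 = $668.0712
April 3 – August 9, 2025: 129 days, exemption $370,000 → ($698,000 − $370,000) × 2.85% × 129/365 = $3,303.8137
August 10 – December 31, 2025: 144 days, exemption $534,000 → ($698,000 − $534,000) × 2.85% × 144/365 = $1,843.9890
Total = $5,815.8740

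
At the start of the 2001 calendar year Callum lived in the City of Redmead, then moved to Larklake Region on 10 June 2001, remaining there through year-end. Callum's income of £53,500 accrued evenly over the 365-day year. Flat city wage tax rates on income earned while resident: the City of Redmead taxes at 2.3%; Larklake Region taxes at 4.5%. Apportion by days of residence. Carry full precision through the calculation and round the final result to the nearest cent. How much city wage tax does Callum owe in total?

The City of Redmead, 1 January – 9 June 2001: 160 days → £53,500 × 2.3% × 160/365 = £539.3973
Larklake Region, 10 June – 31 December 2001: 205 days → £53,500 × 4.5% × 205/365 = £1,352.1575
Total = £1,891.5548

£1,891.55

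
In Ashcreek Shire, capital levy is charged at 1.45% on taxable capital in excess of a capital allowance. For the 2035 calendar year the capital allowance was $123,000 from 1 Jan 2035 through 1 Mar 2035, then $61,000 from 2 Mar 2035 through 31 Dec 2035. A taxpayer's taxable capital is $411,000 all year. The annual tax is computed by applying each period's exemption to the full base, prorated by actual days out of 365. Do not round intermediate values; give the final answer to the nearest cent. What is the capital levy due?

1 Jan – 1 Mar 2035: 60 days, exemption $123,000 → ($411,000 − $123,000) × 1.45% × 60/365 = $686.4658
2 Mar – 31 Dec 2035: 305 days, exemption $61,000 → ($411,000 − $61,000) × 1.45% × 305/365 = $4,240.7534
Total = $4,927.2192

$4,927.22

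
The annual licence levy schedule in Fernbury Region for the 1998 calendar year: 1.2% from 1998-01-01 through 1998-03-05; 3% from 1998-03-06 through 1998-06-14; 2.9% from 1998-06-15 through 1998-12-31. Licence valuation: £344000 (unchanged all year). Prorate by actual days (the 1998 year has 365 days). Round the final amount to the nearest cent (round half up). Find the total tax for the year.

£9045.79

1998-01-01 to 1998-03-05: 64 days at 1.2% → £344000 × 1.2% × 64/365 = £723.8137
1998-03-06 to 1998-06-14: 101 days at 3% → £344000 × 3% × 101/365 = £2855.6712
1998-06-15 to 1998-12-31: 200 days at 2.9% → £344000 × 2.9% × 200/365 = £5466.3014
Total = £9045.7863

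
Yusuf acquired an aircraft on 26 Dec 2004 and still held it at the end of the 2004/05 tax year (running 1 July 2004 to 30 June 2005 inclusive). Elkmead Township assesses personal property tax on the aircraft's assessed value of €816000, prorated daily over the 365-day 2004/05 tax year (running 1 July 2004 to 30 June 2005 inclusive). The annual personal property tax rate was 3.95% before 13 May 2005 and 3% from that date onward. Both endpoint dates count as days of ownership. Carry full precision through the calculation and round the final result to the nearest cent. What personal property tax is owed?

26 Dec 2004 – 12 May 2005: 138 days at 3.95% → €816000 × 3.95% × 138/365 = €12186.3452
13 May – 30 Jun 2005: 49 days at 3% → €816000 × 3% × 49/365 = €3286.3562
Total = €15472.7014

€15472.70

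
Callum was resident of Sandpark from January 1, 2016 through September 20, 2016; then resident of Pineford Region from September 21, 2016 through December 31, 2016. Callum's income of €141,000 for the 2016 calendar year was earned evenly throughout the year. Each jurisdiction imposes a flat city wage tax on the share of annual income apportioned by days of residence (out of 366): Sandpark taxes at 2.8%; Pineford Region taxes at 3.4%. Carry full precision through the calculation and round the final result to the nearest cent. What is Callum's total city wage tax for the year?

€4,183.77

Sandpark, January 1 – September 20, 2016: 264 days → €141,000 × 2.8% × 264/366 = €2,847.7377
Pineford Region, September 21 – December 31, 2016: 102 days → €141,000 × 3.4% × 102/366 = €1,336.0328
Total = €4,183.7705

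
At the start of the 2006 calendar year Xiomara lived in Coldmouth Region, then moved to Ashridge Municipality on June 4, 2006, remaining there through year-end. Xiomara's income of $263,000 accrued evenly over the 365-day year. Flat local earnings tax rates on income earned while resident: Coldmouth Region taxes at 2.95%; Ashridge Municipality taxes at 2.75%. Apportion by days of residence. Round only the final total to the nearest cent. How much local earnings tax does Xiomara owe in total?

$7,454.43

Coldmouth Region, January 1 – June 3, 2006: 154 days → $263,000 × 2.95% × 154/365 = $3,273.4493
Ashridge Municipality, June 4 – December 31, 2006: 211 days → $263,000 × 2.75% × 211/365 = $4,180.9795
Total = $7,454.4288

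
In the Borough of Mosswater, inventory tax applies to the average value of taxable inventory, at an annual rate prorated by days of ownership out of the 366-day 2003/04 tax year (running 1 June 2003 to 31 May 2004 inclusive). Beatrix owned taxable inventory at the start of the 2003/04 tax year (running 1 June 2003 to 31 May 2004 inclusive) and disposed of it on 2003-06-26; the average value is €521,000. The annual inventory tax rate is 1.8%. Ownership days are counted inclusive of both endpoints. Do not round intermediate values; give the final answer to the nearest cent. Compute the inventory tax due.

€666.20

Days held (2003-06-01 to 2003-06-26): 26 out of 366
Tax = €521,000 × 1.8% × 26/366 = €666.1967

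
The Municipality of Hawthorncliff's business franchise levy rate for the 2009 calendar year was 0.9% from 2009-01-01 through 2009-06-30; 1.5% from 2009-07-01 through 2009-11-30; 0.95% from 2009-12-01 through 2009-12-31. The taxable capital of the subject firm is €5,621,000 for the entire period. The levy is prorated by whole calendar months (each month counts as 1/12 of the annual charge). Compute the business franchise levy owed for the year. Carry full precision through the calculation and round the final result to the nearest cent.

€64,875.71

2009-01-01 to 2009-06-30: 6 months at 0.9% → €5,621,000 × 0.9% × 6/12 = €25,294.5000
2009-07-01 to 2009-11-30: 5 months at 1.5% → €5,621,000 × 1.5% × 5/12 = €35,131.2500
2009-12-01 to 2009-12-31: 1 month at 0.95% → €5,621,000 × 0.95% × 1/12 = €4,449.9583
Total = €64,875.7083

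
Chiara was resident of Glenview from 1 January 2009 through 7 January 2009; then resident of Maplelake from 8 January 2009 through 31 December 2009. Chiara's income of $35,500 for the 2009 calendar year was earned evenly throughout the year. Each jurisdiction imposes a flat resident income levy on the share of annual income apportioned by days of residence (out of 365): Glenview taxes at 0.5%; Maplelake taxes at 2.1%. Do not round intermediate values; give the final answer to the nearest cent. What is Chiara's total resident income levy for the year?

$734.61

Glenview, 1 January – 7 January 2009: 7 days → $35,500 × 0.5% × 7/365 = $3.4041
Maplelake, 8 January – 31 December 2009: 358 days → $35,500 × 2.1% × 358/365 = $731.2027
Total = $734.6068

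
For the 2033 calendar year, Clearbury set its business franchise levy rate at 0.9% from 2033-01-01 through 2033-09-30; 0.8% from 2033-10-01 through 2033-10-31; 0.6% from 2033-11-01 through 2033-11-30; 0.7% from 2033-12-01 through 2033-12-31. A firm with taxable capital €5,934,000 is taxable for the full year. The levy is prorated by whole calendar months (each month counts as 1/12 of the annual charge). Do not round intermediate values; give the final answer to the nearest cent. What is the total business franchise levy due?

€50,439.00

2033-01-01 to 2033-09-30: 9 months at 0.9% → €5,934,000 × 0.9% × 9/12 = €40,054.5000
2033-10-01 to 2033-10-31: 1 month at 0.8% → €5,934,000 × 0.8% × 1/12 = €3,956.0000
2033-11-01 to 2033-11-30: 1 month at 0.6% → €5,934,000 × 0.6% × 1/12 = €2,967.0000
2033-12-01 to 2033-12-31: 1 month at 0.7% → €5,934,000 × 0.7% × 1/12 = €3,461.5000
Total = €50,439.0000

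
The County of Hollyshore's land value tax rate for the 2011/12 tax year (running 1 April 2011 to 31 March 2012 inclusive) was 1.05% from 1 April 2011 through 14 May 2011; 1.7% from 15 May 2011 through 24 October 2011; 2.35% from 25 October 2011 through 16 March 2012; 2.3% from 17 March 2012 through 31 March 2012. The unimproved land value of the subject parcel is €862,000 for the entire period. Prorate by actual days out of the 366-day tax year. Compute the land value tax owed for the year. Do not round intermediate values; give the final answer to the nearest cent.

€16,396.84

1 April – 14 May 2011: 44 days at 1.05% → €862,000 × 1.05% × 44/366 = €1,088.0984
15 May – 24 October 2011: 163 days at 1.7% → €862,000 × 1.7% × 163/366 = €6,526.2350
25 October 2011 – 16 March 2012: 144 days at 2.35% → €862,000 × 2.35% × 144/366 = €7,969.9672
17 March – 31 March 2012: 15 days at 2.3% → €862,000 × 2.3% × 15/366 = €812.5410
Total = €16,396.8415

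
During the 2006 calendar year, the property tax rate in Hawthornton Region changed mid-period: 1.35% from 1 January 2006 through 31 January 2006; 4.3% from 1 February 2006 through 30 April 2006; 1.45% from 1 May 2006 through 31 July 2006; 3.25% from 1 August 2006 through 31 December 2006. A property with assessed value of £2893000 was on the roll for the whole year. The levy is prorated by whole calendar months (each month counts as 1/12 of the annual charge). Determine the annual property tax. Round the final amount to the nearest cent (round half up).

£84017.54

1 January – 31 January 2006: 1 month at 1.35% → £2893000 × 1.35% × 1/12 = £3254.6250
1 February – 30 April 2006: 3 months at 4.3% → £2893000 × 4.3% × 3/12 = £31099.7500
1 May – 31 July 2006: 3 months at 1.45% → £2893000 × 1.45% × 3/12 = £10487.1250
1 August – 31 December 2006: 5 months at 3.25% → £2893000 × 3.25% × 5/12 = £39176.0417
Total = £84017.5417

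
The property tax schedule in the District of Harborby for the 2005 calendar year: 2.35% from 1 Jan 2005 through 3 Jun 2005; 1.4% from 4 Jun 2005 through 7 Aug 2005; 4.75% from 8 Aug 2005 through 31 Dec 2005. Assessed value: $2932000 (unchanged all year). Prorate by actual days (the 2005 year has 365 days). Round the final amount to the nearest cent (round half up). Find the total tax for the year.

1 Jan – 3 Jun 2005: 154 days at 2.35% → $2932000 × 2.35% × 154/365 = $29070.9808
4 Jun – 7 Aug 2005: 65 days at 1.4% → $2932000 × 1.4% × 65/365 = $7309.9178
8 Aug – 31 Dec 2005: 146 days at 4.75% → $2932000 × 4.75% × 146/365 = $55708.0000
Total = $92088.8986

$92088.90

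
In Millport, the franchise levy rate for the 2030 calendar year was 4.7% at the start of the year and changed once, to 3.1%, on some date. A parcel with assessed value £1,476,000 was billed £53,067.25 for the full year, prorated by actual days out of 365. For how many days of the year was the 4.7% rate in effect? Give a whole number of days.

113 days

Let d = days at the first rate; then 365 − d days at the second rate.
£1,476,000 × [4.7%·d + 3.1%·(365−d)] / 365 = £53,067.25
Solving gives d = 113, so the new rate took effect on 24 Apr 2030.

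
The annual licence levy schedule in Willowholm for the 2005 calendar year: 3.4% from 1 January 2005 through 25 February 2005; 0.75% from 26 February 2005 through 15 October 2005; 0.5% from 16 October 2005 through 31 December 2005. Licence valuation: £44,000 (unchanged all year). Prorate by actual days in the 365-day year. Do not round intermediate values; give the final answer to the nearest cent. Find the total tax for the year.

1 January – 25 February 2005: 56 days at 3.4% → £44,000 × 3.4% × 56/365 = £229.5233
26 February – 15 October 2005: 232 days at 0.75% → £44,000 × 0.75% × 232/365 = £209.7534
16 October – 31 December 2005: 77 days at 0.5% → £44,000 × 0.5% × 77/365 = £46.4110
Total = £485.6877

£485.69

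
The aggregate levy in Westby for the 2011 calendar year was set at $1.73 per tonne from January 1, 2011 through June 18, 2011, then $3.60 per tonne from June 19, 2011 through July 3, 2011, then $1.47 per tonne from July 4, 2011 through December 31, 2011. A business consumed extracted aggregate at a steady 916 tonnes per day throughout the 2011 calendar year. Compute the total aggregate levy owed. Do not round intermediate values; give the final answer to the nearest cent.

January 1 – June 18, 2011: 169 days × 916 tonnes/day = 154,804 tonnes at $1.73/tonne → $267810.92
June 19 – July 3, 2011: 15 days × 916 tonnes/day = 13,740 tonnes at $3.60/tonne → $49464.00
July 4 – December 31, 2011: 181 days × 916 tonnes/day = 165,796 tonnes at $1.47/tonne → $243720.12

$560995.04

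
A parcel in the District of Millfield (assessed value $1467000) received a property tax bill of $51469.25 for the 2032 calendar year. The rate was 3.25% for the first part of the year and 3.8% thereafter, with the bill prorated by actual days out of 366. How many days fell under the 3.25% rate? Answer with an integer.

194 days

Let d = days at the first rate; then 366 − d days at the second rate.
$1467000 × [3.25%·d + 3.8%·(366−d)] / 366 = $51469.25
Solving gives d = 194, so the new rate took effect on 13 Jul 2032.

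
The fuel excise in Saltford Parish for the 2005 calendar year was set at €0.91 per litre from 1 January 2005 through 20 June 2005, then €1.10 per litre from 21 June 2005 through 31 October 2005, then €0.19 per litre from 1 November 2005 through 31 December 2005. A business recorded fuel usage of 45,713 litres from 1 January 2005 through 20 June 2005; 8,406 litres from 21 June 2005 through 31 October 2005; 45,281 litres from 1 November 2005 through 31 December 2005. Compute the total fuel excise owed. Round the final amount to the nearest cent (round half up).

€59,448.82

1 January – 20 June 2005: 45,713 litres at €0.91/litre → €41,598.83
21 June – 31 October 2005: 8,406 litres at €1.10/litre → €9,246.60
1 November – 31 December 2005: 45,281 litres at €0.19/litre → €8,603.39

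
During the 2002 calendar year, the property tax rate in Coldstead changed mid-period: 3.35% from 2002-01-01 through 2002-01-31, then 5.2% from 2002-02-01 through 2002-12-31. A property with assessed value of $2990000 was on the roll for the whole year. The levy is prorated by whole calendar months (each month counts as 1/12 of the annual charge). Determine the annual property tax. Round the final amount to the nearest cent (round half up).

2002-01-01 to 2002-01-31: 1 month at 3.35% → $2990000 × 3.35% × 1/12 = $8347.0833
2002-02-01 to 2002-12-31: 11 months at 5.2% → $2990000 × 5.2% × 11/12 = $142523.3333
Total = $150870.4167

$150870.42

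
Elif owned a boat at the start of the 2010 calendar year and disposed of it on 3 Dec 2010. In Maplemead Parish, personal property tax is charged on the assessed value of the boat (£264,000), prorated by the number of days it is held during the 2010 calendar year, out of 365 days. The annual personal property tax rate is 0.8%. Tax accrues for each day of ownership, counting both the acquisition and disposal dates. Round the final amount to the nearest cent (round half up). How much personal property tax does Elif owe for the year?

Days held (1 Jan – 3 Dec 2010): 337 out of 365
Tax = £264,000 × 0.8% × 337/365 = £1,949.9836

£1,949.98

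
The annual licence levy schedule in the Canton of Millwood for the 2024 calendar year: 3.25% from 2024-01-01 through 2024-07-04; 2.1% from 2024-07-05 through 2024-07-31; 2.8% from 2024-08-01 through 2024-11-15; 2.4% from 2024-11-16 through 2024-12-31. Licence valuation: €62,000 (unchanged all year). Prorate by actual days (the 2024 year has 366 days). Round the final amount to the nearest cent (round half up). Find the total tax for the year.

2024-01-01 to 2024-07-04: 186 days at 3.25% → €62,000 × 3.25% × 186/366 = €1,024.0164
2024-07-05 to 2024-07-31: 27 days at 2.1% → €62,000 × 2.1% × 27/366 = €96.0492
2024-08-01 to 2024-11-15: 107 days at 2.8% → €62,000 × 2.8% × 107/366 = €507.5191
2024-11-16 to 2024-12-31: 46 days at 2.4% → €62,000 × 2.4% × 46/366 = €187.0164
Total = €1,814.6011

€1,814.60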